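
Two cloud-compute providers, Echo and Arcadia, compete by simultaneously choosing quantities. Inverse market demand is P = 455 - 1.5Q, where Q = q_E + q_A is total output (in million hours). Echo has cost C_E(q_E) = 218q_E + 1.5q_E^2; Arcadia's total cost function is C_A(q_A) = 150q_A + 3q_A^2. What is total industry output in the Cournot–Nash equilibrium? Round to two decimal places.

Echo's profit: π_E = (455 - 1.5Q)q_E - (218q_E + (3/2)q_E²). Setting ∂π_E/∂q_E = 0: 237 - 6q_E - (3/2)(q_A) = 0.
Arcadia's profit: π_A = (455 - 1.5Q)q_A - (150q_A + 3q_A²). Setting ∂π_A/∂q_A = 0: 305 - 9q_A - (3/2)(q_E) = 0.
Best responses: q_E = (237 - (3/2)q_A)/6, q_A = (305 - (3/2)q_E)/9.
Solving the pair: q_E = 32.3768, q_A = 1966/69.
Total output Q = 32.3768 + 1966/69 = 1400/23.

60.87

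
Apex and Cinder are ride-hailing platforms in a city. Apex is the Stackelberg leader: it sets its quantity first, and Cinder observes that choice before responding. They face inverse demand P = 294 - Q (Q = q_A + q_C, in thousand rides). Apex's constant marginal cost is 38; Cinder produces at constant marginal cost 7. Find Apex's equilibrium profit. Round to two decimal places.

6328.13

The follower Cinder best-responds to any q_A: π_C = (294 - Q)q_C - 7q_C.
Follower FOC: 287 - q_A - 2q_C = 0, so q_C(q_A) = (287 - q_A)/2.
Apex substitutes q_C(q_A) into its own profit: π_A = q_A(294 - q_A - (287 - q_A)/2) - 38q_A = (301/2 - (1/2)q_A)q_A - 38q_A.
Maximising: ∂π_A/∂q_A = 225/2 - q_A = 0, giving q_A = 225/2.
Then q_C = (287 - 225/2)/2 = 349/4.
Price P = 294 - 799/4 = 377/4.
Apex's profit: (377/4 - 38)·(225/2) = 6328.1250.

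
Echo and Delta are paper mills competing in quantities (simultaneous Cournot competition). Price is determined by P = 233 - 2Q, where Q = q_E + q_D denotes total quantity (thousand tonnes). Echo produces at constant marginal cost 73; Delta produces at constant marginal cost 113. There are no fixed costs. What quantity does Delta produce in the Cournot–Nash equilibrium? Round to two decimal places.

13.33

Echo's profit: π_E = (233 - 2Q)q_E - (73q_E). Setting ∂π_E/∂q_E = 0: 160 - 4q_E - 2(q_D) = 0.
Delta's profit: π_D = (233 - 2Q)q_D - (113q_D). Setting ∂π_D/∂q_D = 0: 120 - 4q_D - 2(q_E) = 0.
Best responses: q_E = (160 - 2q_D)/4, q_D = (120 - 2q_E)/4.
Substituting one into the other gives q_E = 100/3 and q_D = 40/3.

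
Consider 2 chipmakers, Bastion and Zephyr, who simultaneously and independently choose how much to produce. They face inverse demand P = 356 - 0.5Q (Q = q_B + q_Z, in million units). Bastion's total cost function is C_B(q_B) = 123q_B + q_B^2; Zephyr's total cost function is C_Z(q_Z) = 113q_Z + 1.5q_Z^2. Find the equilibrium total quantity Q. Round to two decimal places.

121.11

Bastion's profit: π_B = (356 - 0.5Q)q_B - (123q_B + q_B²). Setting ∂π_B/∂q_B = 0: 233 - 3q_B - (1/2)(q_Z) = 0.
Zephyr's profit: π_Z = (356 - 0.5Q)q_Z - (113q_Z + (3/2)q_Z²). Setting ∂π_Z/∂q_Z = 0: 243 - 4q_Z - (1/2)(q_B) = 0.
Rearranging gives the reaction functions q_B = (233 - (1/2)q_Z)/3 and q_Z = (243 - (1/2)q_B)/4.
Solving the pair: q_B = 68.9787, q_Z = 52.1277.
Total output Q = 68.9787 + 52.1277 = 121.1064.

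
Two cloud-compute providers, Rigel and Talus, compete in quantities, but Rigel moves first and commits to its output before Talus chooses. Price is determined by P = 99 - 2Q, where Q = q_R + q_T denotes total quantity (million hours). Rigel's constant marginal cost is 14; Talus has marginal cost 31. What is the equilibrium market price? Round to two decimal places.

39.50

Solve by backward induction. Given q_R, the follower Talus maximises π_T = (99 - 2q_R - 2q_T)q_T - 31q_T.
Setting the follower's marginal profit to zero, 68 - 2q_R - 4q_T = 0, i.e. q_T = (68 - 2q_R)/4.
The leader anticipates this reaction. Substituting into P = 99 - 2Q gives P = 65 - q_R, so π_R = (65 - q_R)q_R - 14q_R.
Leader FOC: 51 - 2q_R = 0, so q_R = 51/2.
Then q_T = (68 - 2·(51/2))/4 = 17/4.
Total output Q = 119/4, so price P = 99 - 2·(119/4) = 79/2.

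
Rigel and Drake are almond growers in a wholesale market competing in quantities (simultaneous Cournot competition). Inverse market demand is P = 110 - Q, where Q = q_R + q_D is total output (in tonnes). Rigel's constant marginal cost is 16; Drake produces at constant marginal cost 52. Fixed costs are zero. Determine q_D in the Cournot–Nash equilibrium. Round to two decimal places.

7.33

Rigel's profit: π_R = (110 - Q)q_R - (16q_R). Setting ∂π_R/∂q_R = 0: 94 - 2q_R - (q_D) = 0.
Drake's profit: π_D = (110 - Q)q_D - (52q_D). Setting ∂π_D/∂q_D = 0: 58 - 2q_D - (q_R) = 0.
So q_R = (94 - q_D)/2 and q_D = (58 - q_R)/2.
Solving the pair: q_R = 130/3, q_D = 22/3.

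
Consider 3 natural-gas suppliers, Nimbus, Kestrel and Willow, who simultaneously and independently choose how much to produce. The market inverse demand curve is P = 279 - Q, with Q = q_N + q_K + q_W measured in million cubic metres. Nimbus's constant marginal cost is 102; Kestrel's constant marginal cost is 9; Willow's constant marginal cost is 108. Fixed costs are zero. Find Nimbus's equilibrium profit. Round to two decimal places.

506.25

Nimbus's profit: π_N = (279 - Q)q_N - (102q_N). Setting ∂π_N/∂q_N = 0: 177 - 2q_N - (q_K + q_W) = 0.
Kestrel's profit: π_K = (279 - Q)q_K - (9q_K). Setting ∂π_K/∂q_K = 0: 270 - 2q_K - (q_N + q_W) = 0.
Willow's profit: π_W = (279 - Q)q_W - (108q_W). Setting ∂π_W/∂q_W = 0: 171 - 2q_W - (q_N + q_K) = 0.
Adding the 3 first-order conditions: 618 − 4Q = 0, so Q = 309/2.
Back-substituting: q_N = (177 − 309/2) = 45/2, q_K = (270 − 309/2) = 231/2, q_W = (171 − 309/2) = 33/2.
Price P = 279 - 309/2 = 249/2.
Nimbus's profit: (249/2 - 102)·(45/2) = 506.2500.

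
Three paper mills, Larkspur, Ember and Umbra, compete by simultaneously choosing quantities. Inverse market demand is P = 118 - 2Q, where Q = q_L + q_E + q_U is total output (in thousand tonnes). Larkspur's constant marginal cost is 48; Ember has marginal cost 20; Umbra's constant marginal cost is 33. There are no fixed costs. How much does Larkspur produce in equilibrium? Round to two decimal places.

3.38

Larkspur's profit: π_L = (118 - 2Q)q_L - (48q_L). Setting ∂π_L/∂q_L = 0: 70 - 4q_L - 2(q_E + q_U) = 0.
Ember's profit: π_E = (118 - 2Q)q_E - (20q_E). Setting ∂π_E/∂q_E = 0: 98 - 4q_E - 2(q_L + q_U) = 0.
Umbra's first-order condition: 85 - 4q_U - 2(q_L + q_E) = 0.
Summing all 3 equations gives 253 − 8Q = 0, hence Q = 253/8.
Back-substituting: q_L = (70 − 253/4)/2 = 27/8, q_E = (98 − 253/4)/2 = 139/8, q_U = (85 − 253/4)/2 = 87/8.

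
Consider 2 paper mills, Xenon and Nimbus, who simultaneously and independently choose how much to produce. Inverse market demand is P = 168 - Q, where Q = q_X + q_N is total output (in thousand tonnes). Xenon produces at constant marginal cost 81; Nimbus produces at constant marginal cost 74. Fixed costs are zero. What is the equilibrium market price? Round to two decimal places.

107.67

Xenon's profit: π_X = (168 - Q)q_X - (81q_X). Setting ∂π_X/∂q_X = 0: 87 - 2q_X - (q_N) = 0.
Nimbus's first-order condition: 94 - 2q_N - (q_X) = 0.
Rearranging gives the reaction functions q_X = (87 - q_N)/2 and q_N = (94 - q_X)/2.
Substituting one into the other gives q_X = 80/3 and q_N = 101/3.
Total output Q = 181/3, so price P = 168 - 181/3 = 323/3.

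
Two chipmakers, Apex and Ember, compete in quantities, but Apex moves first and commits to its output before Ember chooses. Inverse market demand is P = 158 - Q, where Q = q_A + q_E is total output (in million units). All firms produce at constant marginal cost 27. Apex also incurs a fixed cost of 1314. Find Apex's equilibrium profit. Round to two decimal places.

Solve by backward induction. Given q_A, the follower Ember maximises π_E = (158 - q_A - q_E)q_E - 27q_E.
∂π_E/∂q_E = 131 - q_A - 2q_E = 0 gives the reaction function q_E = (131 - q_A)/2.
Apex substitutes q_E(q_A) into its own profit: π_A = q_A(158 - q_A - (131 - q_A)/2) - 27q_A = (185/2 - (1/2)q_A)q_A - 27q_A.
The leader's first-order condition 131/2 - q_A = 0 yields q_A = 131/2.
Then q_E = (131 - 131/2)/2 = 131/4.
Price P = 158 - 393/4 = 239/4.
Apex's profit: (239/4 - 27)·(131/2) - 1314 = 831.1250.

831.13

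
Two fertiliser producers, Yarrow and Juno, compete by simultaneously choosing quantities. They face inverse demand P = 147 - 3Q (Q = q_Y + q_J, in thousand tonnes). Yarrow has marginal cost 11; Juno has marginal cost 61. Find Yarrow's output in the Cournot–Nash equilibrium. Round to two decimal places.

20.67

Yarrow's profit: π_Y = (147 - 3Q)q_Y - (11q_Y). Setting ∂π_Y/∂q_Y = 0: 136 - 6q_Y - 3(q_J) = 0.
Juno's first-order condition: 86 - 6q_J - 3(q_Y) = 0.
So q_Y = (136 - 3q_J)/6 and q_J = (86 - 3q_Y)/6.
Substituting one into the other gives q_Y = 62/3 and q_J = 4.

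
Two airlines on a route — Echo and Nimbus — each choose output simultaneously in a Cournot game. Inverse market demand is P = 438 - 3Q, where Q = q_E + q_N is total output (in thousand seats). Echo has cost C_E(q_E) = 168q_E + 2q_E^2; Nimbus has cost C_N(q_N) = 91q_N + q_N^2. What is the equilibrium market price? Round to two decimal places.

Echo's profit: π_E = (438 - 3Q)q_E - (168q_E + 2q_E²). Setting ∂π_E/∂q_E = 0: 270 - 10q_E - 3(q_N) = 0.
Nimbus's first-order condition: 347 - 8q_N - 3(q_E) = 0.
Best responses: q_E = (270 - 3q_N)/10, q_N = (347 - 3q_E)/8.
Solving the pair: q_E = 1119/71, q_N = 37.4648.
Total output Q = 53.2254, so price P = 438 - 3·53.2254 = 278.3239.

278.32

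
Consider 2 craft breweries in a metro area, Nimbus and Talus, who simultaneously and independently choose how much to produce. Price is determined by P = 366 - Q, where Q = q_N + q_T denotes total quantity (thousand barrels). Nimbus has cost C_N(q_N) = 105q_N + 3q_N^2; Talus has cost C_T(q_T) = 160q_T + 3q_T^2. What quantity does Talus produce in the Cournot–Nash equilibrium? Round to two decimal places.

22.02

Nimbus's profit: π_N = (366 - Q)q_N - (105q_N + 3q_N²). Setting ∂π_N/∂q_N = 0: 261 - 8q_N - (q_T) = 0.
Talus's profit: π_T = (366 - Q)q_T - (160q_T + 3q_T²). Setting ∂π_T/∂q_T = 0: 206 - 8q_T - (q_N) = 0.
So q_N = (261 - q_T)/8 and q_T = (206 - q_N)/8.
Substituting one into the other gives q_N = 1882/63 and q_T = 1387/63.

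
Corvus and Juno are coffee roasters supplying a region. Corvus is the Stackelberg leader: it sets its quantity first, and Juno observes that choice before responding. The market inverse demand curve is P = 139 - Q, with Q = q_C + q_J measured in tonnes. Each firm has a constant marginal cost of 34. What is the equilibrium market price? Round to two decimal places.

60.25

The follower Juno best-responds to any q_C: π_J = (139 - Q)q_J - 34q_J.
Follower FOC: 105 - q_C - 2q_J = 0, so q_J(q_C) = (105 - q_C)/2.
Corvus substitutes q_J(q_C) into its own profit: π_C = q_C(139 - q_C - (105 - q_C)/2) - 34q_C = (173/2 - (1/2)q_C)q_C - 34q_C.
Maximising: ∂π_C/∂q_C = 105/2 - q_C = 0, giving q_C = 105/2.
Then q_J = (105 - 105/2)/2 = 105/4.
Total output Q = 315/4, so price P = 139 - 315/4 = 241/4.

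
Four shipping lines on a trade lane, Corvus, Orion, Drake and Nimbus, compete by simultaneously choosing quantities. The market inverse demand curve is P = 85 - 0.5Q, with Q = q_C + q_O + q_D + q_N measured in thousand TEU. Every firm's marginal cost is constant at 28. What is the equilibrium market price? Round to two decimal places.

A representative firm's profit is π_i = q_i(85 - 0.5Q) - 28q_i.
First-order condition (treating rivals' output as given): 57 - q_i - (1/2)·Σ_{j≠i} q_j = 0.
By symmetry each firm produces the same amount; substituting Σ_{j≠i} q_j = 3q_i yields q_i = 57/(5/2) = 114/5.
Total output Q = 456/5, so price P = 85 - (1/2)·(456/5) = 197/5.

39.40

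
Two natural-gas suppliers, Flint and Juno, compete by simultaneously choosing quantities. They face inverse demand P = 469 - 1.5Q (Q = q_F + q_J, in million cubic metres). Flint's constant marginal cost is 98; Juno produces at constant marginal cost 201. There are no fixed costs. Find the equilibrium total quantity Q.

142

Flint's profit: π_F = (469 - 1.5Q)q_F - (98q_F). Setting ∂π_F/∂q_F = 0: 371 - 3q_F - (3/2)(q_J) = 0.
Juno's profit: π_J = (469 - 1.5Q)q_J - (201q_J). Setting ∂π_J/∂q_J = 0: 268 - 3q_J - (3/2)(q_F) = 0.
Best responses: q_F = (371 - (3/2)q_J)/3, q_J = (268 - (3/2)q_F)/3.
Solving the pair: q_F = 316/3, q_J = 110/3.
Total output Q = 316/3 + 110/3 = 142.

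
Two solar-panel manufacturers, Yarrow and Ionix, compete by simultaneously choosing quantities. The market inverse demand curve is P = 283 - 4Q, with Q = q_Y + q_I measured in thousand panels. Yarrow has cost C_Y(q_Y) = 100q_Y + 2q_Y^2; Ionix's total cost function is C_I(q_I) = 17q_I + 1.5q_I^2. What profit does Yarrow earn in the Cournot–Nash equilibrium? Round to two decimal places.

Yarrow's profit: π_Y = (283 - 4Q)q_Y - (100q_Y + 2q_Y²). Setting ∂π_Y/∂q_Y = 0: 183 - 12q_Y - 4(q_I) = 0.
Ionix's first-order condition: 266 - 11q_I - 4(q_Y) = 0.
Best responses: q_Y = (183 - 4q_I)/12, q_I = (266 - 4q_Y)/11.
Solving the pair: q_Y = 949/116, q_I = 615/29.
Price P = 283 - 4·29.3879 = 165.4483.
Yarrow's profit: 165.4483·(949/116) - 100·(949/116) - 2(949/116)² = 401.5760.

401.58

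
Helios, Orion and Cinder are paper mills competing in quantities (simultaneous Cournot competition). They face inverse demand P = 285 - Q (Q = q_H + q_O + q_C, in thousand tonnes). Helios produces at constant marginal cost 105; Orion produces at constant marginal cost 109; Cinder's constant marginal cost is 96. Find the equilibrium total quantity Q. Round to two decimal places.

136.25

Helios's profit: π_H = (285 - Q)q_H - (105q_H). Setting ∂π_H/∂q_H = 0: 180 - 2q_H - (q_O + q_C) = 0.
Orion's first-order condition: 176 - 2q_O - (q_H + q_C) = 0.
Cinder's first-order condition: 189 - 2q_C - (q_H + q_O) = 0.
Summing all 3 equations gives 545 − 4Q = 0, hence Q = 545/4.
Back-substituting: q_H = (180 − 545/4) = 175/4, q_O = (176 − 545/4) = 159/4, q_C = (189 − 545/4) = 211/4.
Total output Q = 175/4 + 159/4 + 211/4 = 545/4.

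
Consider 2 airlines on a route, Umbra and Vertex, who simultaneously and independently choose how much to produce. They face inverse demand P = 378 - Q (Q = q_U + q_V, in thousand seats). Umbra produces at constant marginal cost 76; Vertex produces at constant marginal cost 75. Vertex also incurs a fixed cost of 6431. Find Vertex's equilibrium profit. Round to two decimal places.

Umbra's profit: π_U = (378 - Q)q_U - (76q_U). Setting ∂π_U/∂q_U = 0: 302 - 2q_U - (q_V) = 0.
Vertex's first-order condition: 303 - 2q_V - (q_U) = 0.
So q_U = (302 - q_V)/2 and q_V = (303 - q_U)/2.
Substituting one into the other gives q_U = 301/3 and q_V = 304/3.
Price P = 378 - 605/3 = 529/3.
Vertex's profit: (529/3 - 75)·(304/3) - 6431 = 3837.4444.

3837.44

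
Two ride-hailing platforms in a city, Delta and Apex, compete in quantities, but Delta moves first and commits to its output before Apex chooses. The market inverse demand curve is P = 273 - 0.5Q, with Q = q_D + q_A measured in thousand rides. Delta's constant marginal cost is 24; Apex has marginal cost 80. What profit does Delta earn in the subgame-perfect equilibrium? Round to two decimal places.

The follower Apex best-responds to any q_D: π_A = (273 - 0.5Q)q_A - 80q_A.
∂π_A/∂q_A = 193 - (1/2)q_D - q_A = 0 gives the reaction function q_A = (193 - (1/2)q_D).
Delta substitutes q_A(q_D) into its own profit: π_D = q_D(273 - (1/2)q_D - (193 - (1/2)q_D)/2) - 24q_D = (353/2 - (1/4)q_D)q_D - 24q_D.
Maximising: ∂π_D/∂q_D = 305/2 - (1/2)q_D = 0, giving q_D = 305.
Then q_A = (193 - (1/2)·305) = 81/2.
Price P = 273 - (1/2)·(691/2) = 401/4.
Delta's profit: (401/4 - 24)·305 = 23256.2500.

23256.25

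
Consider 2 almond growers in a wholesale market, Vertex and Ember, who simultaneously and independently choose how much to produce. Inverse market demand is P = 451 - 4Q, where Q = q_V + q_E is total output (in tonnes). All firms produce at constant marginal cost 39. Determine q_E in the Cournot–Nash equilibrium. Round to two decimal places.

A representative firm's profit is π_i = q_i(451 - 4Q) - 39q_i.
Setting ∂π_i/∂q_i = 0 with rivals' quantities fixed: 412 - 8q_i - 4q_j = 0.
By symmetry each firm produces the same amount; substituting q_j = q_i yields q_i = 412/12 = 103/3.

34.33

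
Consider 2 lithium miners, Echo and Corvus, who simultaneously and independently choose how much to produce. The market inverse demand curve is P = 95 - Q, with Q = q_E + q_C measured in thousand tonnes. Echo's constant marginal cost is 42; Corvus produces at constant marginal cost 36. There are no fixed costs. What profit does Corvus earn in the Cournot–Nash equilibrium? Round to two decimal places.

Echo's profit: π_E = (95 - Q)q_E - (42q_E). Setting ∂π_E/∂q_E = 0: 53 - 2q_E - (q_C) = 0.
Corvus's first-order condition: 59 - 2q_C - (q_E) = 0.
Rearranging gives the reaction functions q_E = (53 - q_C)/2 and q_C = (59 - q_E)/2.
Substituting one into the other gives q_E = 47/3 and q_C = 65/3.
Price P = 95 - 112/3 = 173/3.
Corvus's profit: (173/3 - 36)·(65/3) = 469.4444.

469.44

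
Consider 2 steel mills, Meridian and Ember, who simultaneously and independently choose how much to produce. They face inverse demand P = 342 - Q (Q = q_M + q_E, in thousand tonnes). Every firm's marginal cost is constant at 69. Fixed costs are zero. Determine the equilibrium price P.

160

A representative firm's profit is π_i = q_i(342 - Q) - 69q_i.
First-order condition (treating rivals' output as given): 273 - 2q_i - q_j = 0.
By symmetry each firm produces the same amount; substituting q_j = q_i yields q_i = 273/3 = 91.
Total output Q = 182, so price P = 342 - 182 = 160.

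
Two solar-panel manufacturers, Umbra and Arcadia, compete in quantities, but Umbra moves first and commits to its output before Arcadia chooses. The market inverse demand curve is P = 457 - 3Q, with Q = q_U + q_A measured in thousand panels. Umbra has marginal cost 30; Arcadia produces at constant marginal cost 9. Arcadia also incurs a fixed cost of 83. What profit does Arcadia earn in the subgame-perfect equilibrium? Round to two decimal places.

4919.08

Solve by backward induction. Given q_U, the follower Arcadia maximises π_A = (457 - 3q_U - 3q_A)q_A - 9q_A.
Follower FOC: 448 - 3q_U - 6q_A = 0, so q_A(q_U) = (448 - 3q_U)/6.
The leader anticipates this reaction. Substituting into P = 457 - 3Q gives P = 233 - (3/2)q_U, so π_U = (233 - (3/2)q_U)q_U - 30q_U.
The leader's first-order condition 203 - 3q_U = 0 yields q_U = 203/3.
Then q_A = (448 - 3·(203/3))/6 = 245/6.
Price P = 457 - 3·(217/2) = 263/2.
Arcadia's profit: (263/2 - 9)·(245/6) - 83 = 4919.0833.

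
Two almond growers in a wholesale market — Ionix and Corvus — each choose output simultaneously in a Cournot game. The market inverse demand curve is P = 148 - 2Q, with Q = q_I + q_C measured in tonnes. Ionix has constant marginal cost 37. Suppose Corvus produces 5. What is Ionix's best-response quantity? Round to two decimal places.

25.25

With the rival's output fixed at 5, Ionix's profit is π_I = (148 - 2·5 - 2q_I)q_I - (37q_I) = (138 - 2q_I)q_I - (37q_I).
∂π_I/∂q_I = 101 - 4q_I = 0, so q_I = 101/4.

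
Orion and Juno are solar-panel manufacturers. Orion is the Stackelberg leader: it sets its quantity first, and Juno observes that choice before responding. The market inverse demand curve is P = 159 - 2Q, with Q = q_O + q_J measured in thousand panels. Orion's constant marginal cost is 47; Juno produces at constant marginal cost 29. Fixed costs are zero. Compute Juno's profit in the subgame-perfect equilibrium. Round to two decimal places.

861.13

Solve by backward induction. Given q_O, the follower Juno maximises π_J = (159 - 2q_O - 2q_J)q_J - 29q_J.
∂π_J/∂q_J = 130 - 2q_O - 4q_J = 0 gives the reaction function q_J = (130 - 2q_O)/4.
The leader anticipates this reaction. Substituting into P = 159 - 2Q gives P = 94 - q_O, so π_O = (94 - q_O)q_O - 47q_O.
The leader's first-order condition 47 - 2q_O = 0 yields q_O = 47/2.
Then q_J = (130 - 2·(47/2))/4 = 83/4.
Price P = 159 - 2·(177/4) = 141/2.
Juno's profit: (141/2 - 29)·(83/4) = 861.1250.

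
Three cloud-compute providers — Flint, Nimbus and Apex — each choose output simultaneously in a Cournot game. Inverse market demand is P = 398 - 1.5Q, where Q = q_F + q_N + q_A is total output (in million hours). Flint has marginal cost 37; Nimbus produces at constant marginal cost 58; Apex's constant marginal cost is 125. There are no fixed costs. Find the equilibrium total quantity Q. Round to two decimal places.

Flint's profit: π_F = (398 - 1.5Q)q_F - (37q_F). Setting ∂π_F/∂q_F = 0: 361 - 3q_F - (3/2)(q_N + q_A) = 0.
Nimbus's profit: π_N = (398 - 1.5Q)q_N - (58q_N). Setting ∂π_N/∂q_N = 0: 340 - 3q_N - (3/2)(q_F + q_A) = 0.
Apex's profit: π_A = (398 - 1.5Q)q_A - (125q_A). Setting ∂π_A/∂q_A = 0: 273 - 3q_A - (3/2)(q_F + q_N) = 0.
Adding the 3 conditions: 974 − 3Q − 3Q = 0, i.e. Q = 487/3.
Back-substituting: q_F = (361 − 487/2)/(3/2) = 235/3, q_N = (340 − 487/2)/(3/2) = 193/3, q_A = (273 − 487/2)/(3/2) = 59/3.
Total output Q = 235/3 + 193/3 + 59/3 = 487/3.

162.33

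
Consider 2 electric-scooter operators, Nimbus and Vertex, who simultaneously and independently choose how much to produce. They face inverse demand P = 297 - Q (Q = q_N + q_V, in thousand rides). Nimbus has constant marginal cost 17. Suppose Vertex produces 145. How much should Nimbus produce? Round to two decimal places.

67.50

With the rival's output fixed at 145, Nimbus's profit is π_N = (297 - 145 - q_N)q_N - (17q_N) = (152 - q_N)q_N - (17q_N).
∂π_N/∂q_N = 135 - 2q_N = 0, so q_N = 135/2.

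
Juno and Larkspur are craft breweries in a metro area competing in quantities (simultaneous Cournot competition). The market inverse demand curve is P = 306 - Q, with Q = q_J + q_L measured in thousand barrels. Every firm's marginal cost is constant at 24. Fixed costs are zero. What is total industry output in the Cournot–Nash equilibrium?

188

A representative firm's profit is π_i = q_i(306 - Q) - 24q_i.
Setting ∂π_i/∂q_i = 0 with rivals' quantities fixed: 282 - 2q_i - q_j = 0.
By symmetry each firm produces the same amount; substituting q_j = q_i yields q_i = 282/3 = 94.
Total output Q = 94 + 94 = 188.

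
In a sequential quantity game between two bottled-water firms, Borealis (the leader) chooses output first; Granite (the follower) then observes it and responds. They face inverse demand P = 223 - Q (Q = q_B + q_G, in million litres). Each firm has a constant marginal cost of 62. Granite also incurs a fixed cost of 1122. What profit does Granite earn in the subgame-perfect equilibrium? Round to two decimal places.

The follower Granite best-responds to any q_B: π_G = (223 - Q)q_G - 62q_G.
Follower FOC: 161 - q_B - 2q_G = 0, so q_G(q_B) = (161 - q_B)/2.
The leader anticipates this reaction. Substituting into P = 223 - Q gives P = 285/2 - (1/2)q_B, so π_B = (285/2 - (1/2)q_B)q_B - 62q_B.
Maximising: ∂π_B/∂q_B = 161/2 - q_B = 0, giving q_B = 161/2.
Then q_G = (161 - 161/2)/2 = 161/4.
Price P = 223 - 483/4 = 409/4.
Granite's profit: (409/4 - 62)·(161/4) - 1122 = 498.0625.

498.06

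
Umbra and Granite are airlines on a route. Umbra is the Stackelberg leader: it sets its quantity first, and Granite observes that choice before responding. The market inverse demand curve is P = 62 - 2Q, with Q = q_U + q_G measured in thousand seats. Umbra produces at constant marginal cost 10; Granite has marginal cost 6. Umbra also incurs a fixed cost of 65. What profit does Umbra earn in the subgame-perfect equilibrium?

79

Solve by backward induction. Given q_U, the follower Granite maximises π_G = (62 - 2q_U - 2q_G)q_G - 6q_G.
∂π_G/∂q_G = 56 - 2q_U - 4q_G = 0 gives the reaction function q_G = (56 - 2q_U)/4.
Umbra substitutes q_G(q_U) into its own profit: π_U = q_U(62 - 2q_U - (56 - 2q_U)/2) - 10q_U = (34 - q_U)q_U - 10q_U.
The leader's first-order condition 24 - 2q_U = 0 yields q_U = 12.
Then q_G = (56 - 2·12)/4 = 8.
Price P = 62 - 2·20 = 22.
Umbra's profit: (22 - 10)·12 - 65 = 79.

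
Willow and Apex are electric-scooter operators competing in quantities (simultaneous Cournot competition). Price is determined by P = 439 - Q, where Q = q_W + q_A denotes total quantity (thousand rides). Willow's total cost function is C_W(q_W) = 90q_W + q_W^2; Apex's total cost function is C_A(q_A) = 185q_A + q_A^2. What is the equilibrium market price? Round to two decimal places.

318.40

Willow's profit: π_W = (439 - Q)q_W - (90q_W + q_W²). Setting ∂π_W/∂q_W = 0: 349 - 4q_W - (q_A) = 0.
Apex's profit: π_A = (439 - Q)q_A - (185q_A + q_A²). Setting ∂π_A/∂q_A = 0: 254 - 4q_A - (q_W) = 0.
Rearranging gives the reaction functions q_W = (349 - q_A)/4 and q_A = (254 - q_W)/4.
Substituting one into the other gives q_W = 1142/15 and q_A = 667/15.
Total output Q = 603/5, so price P = 439 - 603/5 = 1592/5.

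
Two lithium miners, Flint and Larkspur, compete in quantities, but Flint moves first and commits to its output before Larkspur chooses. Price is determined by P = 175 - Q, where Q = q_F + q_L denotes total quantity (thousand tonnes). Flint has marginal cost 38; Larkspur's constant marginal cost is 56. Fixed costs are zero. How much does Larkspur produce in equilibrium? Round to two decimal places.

20.75

Solve by backward induction. Given q_F, the follower Larkspur maximises π_L = (175 - q_F - q_L)q_L - 56q_L.
∂π_L/∂q_L = 119 - q_F - 2q_L = 0 gives the reaction function q_L = (119 - q_F)/2.
The leader anticipates this reaction. Substituting into P = 175 - Q gives P = 231/2 - (1/2)q_F, so π_F = (231/2 - (1/2)q_F)q_F - 38q_F.
Leader FOC: 155/2 - q_F = 0, so q_F = 155/2.
Then q_L = (119 - 155/2)/2 = 83/4.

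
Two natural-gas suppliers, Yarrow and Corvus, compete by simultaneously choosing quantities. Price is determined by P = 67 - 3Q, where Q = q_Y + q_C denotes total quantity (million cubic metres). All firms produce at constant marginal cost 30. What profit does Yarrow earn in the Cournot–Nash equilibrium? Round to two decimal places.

50.70

Each firm earns π_i = (67 - 3Q)q_i - 30q_i.
Setting ∂π_i/∂q_i = 0 with rivals' quantities fixed: 37 - 6q_i - 3q_j = 0.
By symmetry each firm produces the same amount; substituting q_j = q_i yields q_i = 37/9.
Price P = 67 - 3·(74/9) = 127/3.
Yarrow's profit: (127/3 - 30)·(37/9) = 1369/27.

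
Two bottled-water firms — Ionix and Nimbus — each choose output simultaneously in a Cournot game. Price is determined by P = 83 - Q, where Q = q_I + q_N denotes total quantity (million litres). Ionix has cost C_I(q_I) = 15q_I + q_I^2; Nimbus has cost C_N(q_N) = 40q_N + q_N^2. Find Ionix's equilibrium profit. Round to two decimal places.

466.14

Ionix's profit: π_I = (83 - Q)q_I - (15q_I + q_I²). Setting ∂π_I/∂q_I = 0: 68 - 4q_I - (q_N) = 0.
Nimbus's first-order condition: 43 - 4q_N - (q_I) = 0.
So q_I = (68 - q_N)/4 and q_N = (43 - q_I)/4.
Solving the pair: q_I = 229/15, q_N = 104/15.
Price P = 83 - 111/5 = 304/5.
Ionix's profit: (304/5)·(229/15) - 15·(229/15) - (229/15)² = 466.1422.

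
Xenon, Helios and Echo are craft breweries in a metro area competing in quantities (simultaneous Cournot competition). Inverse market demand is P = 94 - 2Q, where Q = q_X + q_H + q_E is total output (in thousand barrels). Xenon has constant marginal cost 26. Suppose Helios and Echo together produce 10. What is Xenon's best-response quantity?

12

With rivals' combined output fixed at 10, Xenon's profit is π_X = (94 - 2·10 - 2q_X)q_X - (26q_X) = (74 - 2q_X)q_X - (26q_X).
∂π_X/∂q_X = 48 - 4q_X = 0, so q_X = 12.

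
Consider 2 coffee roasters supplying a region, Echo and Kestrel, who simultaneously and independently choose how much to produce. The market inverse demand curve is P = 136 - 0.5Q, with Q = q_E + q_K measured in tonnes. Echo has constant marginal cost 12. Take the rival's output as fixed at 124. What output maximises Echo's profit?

62

With the rival's output fixed at 124, Echo's profit is π_E = (136 - (1/2)·124 - (1/2)q_E)q_E - (12q_E) = (74 - (1/2)q_E)q_E - (12q_E).
∂π_E/∂q_E = 62 - q_E = 0, so q_E = 62.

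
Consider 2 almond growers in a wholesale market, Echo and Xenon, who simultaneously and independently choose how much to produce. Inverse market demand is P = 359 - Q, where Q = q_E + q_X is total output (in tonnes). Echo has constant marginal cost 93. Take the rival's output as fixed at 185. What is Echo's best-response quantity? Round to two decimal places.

With the rival's output fixed at 185, Echo's profit is π_E = (359 - 185 - q_E)q_E - (93q_E) = (174 - q_E)q_E - (93q_E).
∂π_E/∂q_E = 81 - 2q_E = 0, so q_E = 81/2.

40.50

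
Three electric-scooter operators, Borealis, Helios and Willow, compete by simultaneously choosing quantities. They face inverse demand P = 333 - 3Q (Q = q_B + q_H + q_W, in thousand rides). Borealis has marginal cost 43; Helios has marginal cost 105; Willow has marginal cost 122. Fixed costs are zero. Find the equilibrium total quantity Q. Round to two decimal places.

60.75

Borealis's profit: π_B = (333 - 3Q)q_B - (43q_B). Setting ∂π_B/∂q_B = 0: 290 - 6q_B - 3(q_H + q_W) = 0.
Helios's first-order condition: 228 - 6q_H - 3(q_B + q_W) = 0.
Willow's first-order condition: 211 - 6q_W - 3(q_B + q_H) = 0.
Summing all 3 equations gives 729 − 12Q = 0, hence Q = 243/4.
Back-substituting: q_B = (290 − 729/4)/3 = 431/12, q_H = (228 − 729/4)/3 = 61/4, q_W = (211 − 729/4)/3 = 115/12.
Total output Q = 431/12 + 61/4 + 115/12 = 243/4.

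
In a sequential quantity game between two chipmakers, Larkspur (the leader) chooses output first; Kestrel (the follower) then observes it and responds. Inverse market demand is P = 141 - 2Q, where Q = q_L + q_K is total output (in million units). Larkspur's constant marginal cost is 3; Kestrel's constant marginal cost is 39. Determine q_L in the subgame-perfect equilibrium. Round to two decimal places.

Solve by backward induction. Given q_L, the follower Kestrel maximises π_K = (141 - 2q_L - 2q_K)q_K - 39q_K.
∂π_K/∂q_K = 102 - 2q_L - 4q_K = 0 gives the reaction function q_K = (102 - 2q_L)/4.
Larkspur substitutes q_K(q_L) into its own profit: π_L = q_L(141 - 2q_L - (102 - 2q_L)/2) - 3q_L = (90 - q_L)q_L - 3q_L.
Leader FOC: 87 - 2q_L = 0, so q_L = 87/2.
Then q_K = (102 - 2·(87/2))/4 = 15/4.

43.50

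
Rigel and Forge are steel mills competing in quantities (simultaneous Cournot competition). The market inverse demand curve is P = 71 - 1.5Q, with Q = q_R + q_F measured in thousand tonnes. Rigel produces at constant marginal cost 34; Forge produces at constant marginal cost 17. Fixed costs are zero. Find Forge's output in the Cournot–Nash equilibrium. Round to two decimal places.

15.78

Rigel's profit: π_R = (71 - 1.5Q)q_R - (34q_R). Setting ∂π_R/∂q_R = 0: 37 - 3q_R - (3/2)(q_F) = 0.
Forge's profit: π_F = (71 - 1.5Q)q_F - (17q_F). Setting ∂π_F/∂q_F = 0: 54 - 3q_F - (3/2)(q_R) = 0.
Best responses: q_R = (37 - (3/2)q_F)/3, q_F = (54 - (3/2)q_R)/3.
Substituting one into the other gives q_R = 40/9 and q_F = 142/9.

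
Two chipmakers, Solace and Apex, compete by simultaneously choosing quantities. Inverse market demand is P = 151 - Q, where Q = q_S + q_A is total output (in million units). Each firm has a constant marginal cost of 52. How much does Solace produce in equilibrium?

A representative firm's profit is π_i = q_i(151 - Q) - 52q_i.
Setting ∂π_i/∂q_i = 0 with rivals' quantities fixed: 99 - 2q_i - q_j = 0.
By symmetry each firm produces the same amount; substituting q_j = q_i yields q_i = 99/3 = 33.

33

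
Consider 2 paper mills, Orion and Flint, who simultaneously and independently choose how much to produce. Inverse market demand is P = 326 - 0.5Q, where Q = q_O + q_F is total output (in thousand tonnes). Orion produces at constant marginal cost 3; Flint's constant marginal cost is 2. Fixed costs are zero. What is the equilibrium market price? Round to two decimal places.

Orion's profit: π_O = (326 - 0.5Q)q_O - (3q_O). Setting ∂π_O/∂q_O = 0: 323 - q_O - (1/2)(q_F) = 0.
Flint's profit: π_F = (326 - 0.5Q)q_F - (2q_F). Setting ∂π_F/∂q_F = 0: 324 - q_F - (1/2)(q_O) = 0.
So q_O = (323 - (1/2)q_F) and q_F = (324 - (1/2)q_O).
Solving the pair: q_O = 644/3, q_F = 650/3.
Total output Q = 1294/3, so price P = 326 - (1/2)·(1294/3) = 331/3.

110.33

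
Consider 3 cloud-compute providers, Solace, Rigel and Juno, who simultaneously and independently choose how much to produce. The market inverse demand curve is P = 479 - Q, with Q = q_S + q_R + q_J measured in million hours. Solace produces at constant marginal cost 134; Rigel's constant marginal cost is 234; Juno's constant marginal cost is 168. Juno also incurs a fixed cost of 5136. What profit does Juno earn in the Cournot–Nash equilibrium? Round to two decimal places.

2217.06

Solace's profit: π_S = (479 - Q)q_S - (134q_S). Setting ∂π_S/∂q_S = 0: 345 - 2q_S - (q_R + q_J) = 0.
Rigel's profit: π_R = (479 - Q)q_R - (234q_R). Setting ∂π_R/∂q_R = 0: 245 - 2q_R - (q_S + q_J) = 0.
Juno's profit: π_J = (479 - Q)q_J - (168q_J). Setting ∂π_J/∂q_J = 0: 311 - 2q_J - (q_S + q_R) = 0.
Summing all 3 equations gives 901 − 4Q = 0, hence Q = 901/4.
Back-substituting: q_S = (345 − 901/4) = 479/4, q_R = (245 − 901/4) = 79/4, q_J = (311 − 901/4) = 343/4.
Price P = 479 - 901/4 = 1015/4.
Juno's profit: (1015/4 - 168)·(343/4) - 5136 = 2217.0625.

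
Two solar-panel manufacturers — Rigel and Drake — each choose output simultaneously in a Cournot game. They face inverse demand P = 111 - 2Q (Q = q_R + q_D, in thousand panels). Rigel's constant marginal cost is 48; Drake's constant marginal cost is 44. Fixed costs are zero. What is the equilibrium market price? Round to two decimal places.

67.67

Rigel's profit: π_R = (111 - 2Q)q_R - (48q_R). Setting ∂π_R/∂q_R = 0: 63 - 4q_R - 2(q_D) = 0.
Drake's profit: π_D = (111 - 2Q)q_D - (44q_D). Setting ∂π_D/∂q_D = 0: 67 - 4q_D - 2(q_R) = 0.
Best responses: q_R = (63 - 2q_D)/4, q_D = (67 - 2q_R)/4.
Solving the pair: q_R = 59/6, q_D = 71/6.
Total output Q = 65/3, so price P = 111 - 2·(65/3) = 203/3.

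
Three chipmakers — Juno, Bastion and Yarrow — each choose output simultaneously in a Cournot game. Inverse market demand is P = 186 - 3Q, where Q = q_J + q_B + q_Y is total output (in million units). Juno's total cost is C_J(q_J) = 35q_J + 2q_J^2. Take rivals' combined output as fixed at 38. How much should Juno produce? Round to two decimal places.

3.70

With rivals' combined output fixed at 38, Juno's profit is π_J = (186 - 3·38 - 3q_J)q_J - (35q_J + 2q_J²) = (72 - 3q_J)q_J - (35q_J + 2q_J²).
∂π_J/∂q_J = 37 - 10q_J = 0, so q_J = 37/10.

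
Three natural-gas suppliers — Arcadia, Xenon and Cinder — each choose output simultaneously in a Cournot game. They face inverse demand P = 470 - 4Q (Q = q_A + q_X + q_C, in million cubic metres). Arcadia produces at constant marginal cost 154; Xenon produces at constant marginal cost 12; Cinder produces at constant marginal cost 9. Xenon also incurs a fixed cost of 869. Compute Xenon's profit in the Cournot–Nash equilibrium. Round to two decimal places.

4699.89

Arcadia's profit: π_A = (470 - 4Q)q_A - (154q_A). Setting ∂π_A/∂q_A = 0: 316 - 8q_A - 4(q_X + q_C) = 0.
Xenon's first-order condition: 458 - 8q_X - 4(q_A + q_C) = 0.
Cinder's first-order condition: 461 - 8q_C - 4(q_A + q_X) = 0.
Summing all 3 equations gives 1235 − 16Q = 0, hence Q = 1235/16.
Back-substituting: q_A = (316 − 1235/4)/4 = 29/16, q_X = (458 − 1235/4)/4 = 597/16, q_C = (461 − 1235/4)/4 = 609/16.
Price P = 470 - 4·(1235/16) = 645/4.
Xenon's profit: (645/4 - 12)·(597/16) - 869 = 4699.8906.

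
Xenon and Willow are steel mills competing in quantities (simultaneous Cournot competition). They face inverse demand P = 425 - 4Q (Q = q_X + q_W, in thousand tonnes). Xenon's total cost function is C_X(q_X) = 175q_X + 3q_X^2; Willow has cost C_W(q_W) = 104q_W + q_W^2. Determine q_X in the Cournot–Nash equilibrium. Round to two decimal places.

Xenon's profit: π_X = (425 - 4Q)q_X - (175q_X + 3q_X²). Setting ∂π_X/∂q_X = 0: 250 - 14q_X - 4(q_W) = 0.
Willow's first-order condition: 321 - 10q_W - 4(q_X) = 0.
Rearranging gives the reaction functions q_X = (250 - 4q_W)/14 and q_W = (321 - 4q_X)/10.
Solving the pair: q_X = 304/31, q_W = 1747/62.

9.81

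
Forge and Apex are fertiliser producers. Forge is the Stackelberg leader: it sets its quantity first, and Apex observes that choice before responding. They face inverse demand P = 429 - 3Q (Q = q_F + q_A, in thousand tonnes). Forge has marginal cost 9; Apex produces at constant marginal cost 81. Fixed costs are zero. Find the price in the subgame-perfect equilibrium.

The follower Apex best-responds to any q_F: π_A = (429 - 3Q)q_A - 81q_A.
Follower FOC: 348 - 3q_F - 6q_A = 0, so q_A(q_F) = (348 - 3q_F)/6.
Forge substitutes q_A(q_F) into its own profit: π_F = q_F(429 - 3q_F - (348 - 3q_F)/2) - 9q_F = (255 - (3/2)q_F)q_F - 9q_F.
The leader's first-order condition 246 - 3q_F = 0 yields q_F = 82.
Then q_A = (348 - 3·82)/6 = 17.
Total output Q = 99, so price P = 429 - 3·99 = 132.

132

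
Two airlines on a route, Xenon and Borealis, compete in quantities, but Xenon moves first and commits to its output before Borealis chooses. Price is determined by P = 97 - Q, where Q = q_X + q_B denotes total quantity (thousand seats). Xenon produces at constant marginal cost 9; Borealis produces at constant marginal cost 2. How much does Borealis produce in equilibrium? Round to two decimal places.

27.25

Solve by backward induction. Given q_X, the follower Borealis maximises π_B = (97 - q_X - q_B)q_B - 2q_B.
Setting the follower's marginal profit to zero, 95 - q_X - 2q_B = 0, i.e. q_B = (95 - q_X)/2.
Xenon substitutes q_B(q_X) into its own profit: π_X = q_X(97 - q_X - (95 - q_X)/2) - 9q_X = (99/2 - (1/2)q_X)q_X - 9q_X.
Maximising: ∂π_X/∂q_X = 81/2 - q_X = 0, giving q_X = 81/2.
Then q_B = (95 - 81/2)/2 = 109/4.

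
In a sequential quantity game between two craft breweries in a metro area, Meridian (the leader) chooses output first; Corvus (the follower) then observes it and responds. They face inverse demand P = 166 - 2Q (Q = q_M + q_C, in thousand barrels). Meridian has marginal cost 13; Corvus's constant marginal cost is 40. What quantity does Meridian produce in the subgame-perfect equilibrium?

Solve by backward induction. Given q_M, the follower Corvus maximises π_C = (166 - 2q_M - 2q_C)q_C - 40q_C.
∂π_C/∂q_C = 126 - 2q_M - 4q_C = 0 gives the reaction function q_C = (126 - 2q_M)/4.
Meridian substitutes q_C(q_M) into its own profit: π_M = q_M(166 - 2q_M - (126 - 2q_M)/2) - 13q_M = (103 - q_M)q_M - 13q_M.
Leader FOC: 90 - 2q_M = 0, so q_M = 45.
Then q_C = (126 - 2·45)/4 = 9.

45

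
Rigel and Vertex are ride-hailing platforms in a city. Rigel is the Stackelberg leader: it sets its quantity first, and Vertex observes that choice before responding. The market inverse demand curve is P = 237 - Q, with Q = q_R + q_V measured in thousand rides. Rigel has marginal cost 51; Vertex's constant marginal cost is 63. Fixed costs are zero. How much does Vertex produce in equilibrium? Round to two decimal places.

37.50

Solve by backward induction. Given q_R, the follower Vertex maximises π_V = (237 - q_R - q_V)q_V - 63q_V.
Follower FOC: 174 - q_R - 2q_V = 0, so q_V(q_R) = (174 - q_R)/2.
Rigel substitutes q_V(q_R) into its own profit: π_R = q_R(237 - q_R - (174 - q_R)/2) - 51q_R = (150 - (1/2)q_R)q_R - 51q_R.
Leader FOC: 99 - q_R = 0, so q_R = 99.
Then q_V = (174 - 99)/2 = 75/2.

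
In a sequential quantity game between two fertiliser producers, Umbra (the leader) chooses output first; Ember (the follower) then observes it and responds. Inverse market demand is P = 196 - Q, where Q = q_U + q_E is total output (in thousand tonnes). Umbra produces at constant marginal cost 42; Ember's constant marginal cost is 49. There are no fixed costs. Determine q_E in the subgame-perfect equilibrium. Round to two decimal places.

33.25

Solve by backward induction. Given q_U, the follower Ember maximises π_E = (196 - q_U - q_E)q_E - 49q_E.
Follower FOC: 147 - q_U - 2q_E = 0, so q_E(q_U) = (147 - q_U)/2.
The leader anticipates this reaction. Substituting into P = 196 - Q gives P = 245/2 - (1/2)q_U, so π_U = (245/2 - (1/2)q_U)q_U - 42q_U.
Leader FOC: 161/2 - q_U = 0, so q_U = 161/2.
Then q_E = (147 - 161/2)/2 = 133/4.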